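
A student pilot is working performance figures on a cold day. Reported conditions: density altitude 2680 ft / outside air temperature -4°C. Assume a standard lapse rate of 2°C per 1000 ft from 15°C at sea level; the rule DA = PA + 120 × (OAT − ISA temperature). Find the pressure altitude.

DA = PA + 120 × (OAT − (15 − 2·PA/1000)) = PA + 120·OAT − 1800 + 0.24·PA = 1.24·PA + 120·OAT − 1800.
So 1.24·PA = 2680 − 120 × (-4) + 1800 = 4960.
PA = 4960 / 1.24 = 4000 ft.

4000 ft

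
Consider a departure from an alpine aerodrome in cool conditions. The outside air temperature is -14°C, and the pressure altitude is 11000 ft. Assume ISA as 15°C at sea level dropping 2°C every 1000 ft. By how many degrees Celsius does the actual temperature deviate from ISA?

ISA temperature at 11000 ft = 15 − 2 × (11000/1000) = -7°C.
Deviation = OAT − ISA = -14 − (-7) = -7°C.

ISA-7°C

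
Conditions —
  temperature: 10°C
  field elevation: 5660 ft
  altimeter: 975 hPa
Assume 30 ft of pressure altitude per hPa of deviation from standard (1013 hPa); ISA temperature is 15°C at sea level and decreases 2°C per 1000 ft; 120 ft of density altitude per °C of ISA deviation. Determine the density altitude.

Pressure altitude = 5660 + (1013 − 975) × 30 = 5660 + (+1140) = 6800 ft.
ISA temperature at 6800 ft = 15 − 2 × (6800/1000) = 1.4°C.
ISA deviation = 10 − 1.4 = +8.6°C.
Density altitude = 6800 + 120 × (8.6) = 7832 ft.

7832 ft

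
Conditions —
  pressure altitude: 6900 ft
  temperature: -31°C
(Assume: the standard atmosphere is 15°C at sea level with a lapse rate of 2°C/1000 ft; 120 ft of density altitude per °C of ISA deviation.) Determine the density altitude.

ISA temperature at 6900 ft = 15 − 2 × (6900/1000) = 1.2°C.
ISA deviation = -31 − 1.2 = -32.2°C.
Density altitude = 6900 + 120 × (-32.2) = 6900 + (-3864) = 3036 ft.

3036 ft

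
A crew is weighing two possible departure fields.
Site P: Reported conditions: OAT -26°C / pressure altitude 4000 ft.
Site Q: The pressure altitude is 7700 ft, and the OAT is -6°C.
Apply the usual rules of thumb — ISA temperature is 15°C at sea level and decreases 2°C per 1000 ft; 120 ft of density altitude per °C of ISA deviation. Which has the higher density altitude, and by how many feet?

Site P: ISA temp = 7°C, deviation -33°C, DA = 4000 + 120 × (-33) = 40 ft.
Site Q: ISA temp = -0.4°C, deviation -5.6°C, DA = 7700 + 120 × (-5.6) = 7028 ft.
Site Q is higher by 7028 − 40 = 6988 ft.

Site Q by 6988 ft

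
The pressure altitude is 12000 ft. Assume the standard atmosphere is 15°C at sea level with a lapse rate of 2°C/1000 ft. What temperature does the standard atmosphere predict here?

-9°C

ISA temperature = 15 − 2 × (12000/1000) = 15 − 24 = -9°C.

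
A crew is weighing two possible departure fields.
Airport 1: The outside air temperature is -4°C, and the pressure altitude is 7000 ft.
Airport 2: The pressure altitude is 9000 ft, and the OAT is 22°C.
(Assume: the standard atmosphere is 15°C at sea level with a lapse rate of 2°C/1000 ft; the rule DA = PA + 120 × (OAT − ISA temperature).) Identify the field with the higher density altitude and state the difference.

Airport 2 by 5600 ft

Airport 1: ISA temp = 1°C, deviation -5°C, DA = 7000 + 120 × (-5) = 6400 ft.
Airport 2: ISA temp = -3°C, deviation +25°C, DA = 9000 + 120 × 25 = 12000 ft.
Airport 2 is higher by 12000 − 6400 = 5600 ft.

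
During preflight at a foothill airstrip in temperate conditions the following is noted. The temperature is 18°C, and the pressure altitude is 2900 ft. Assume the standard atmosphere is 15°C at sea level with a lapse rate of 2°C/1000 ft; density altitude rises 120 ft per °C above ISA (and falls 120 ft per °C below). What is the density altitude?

ISA temperature at 2900 ft = 15 − 2 × (2900/1000) = 9.2°C.
ISA deviation = 18 − 9.2 = +8.8°C.
Density altitude = 2900 + 120 × (8.8) = 2900 + (+1056) = 3956 ft.

3956 ft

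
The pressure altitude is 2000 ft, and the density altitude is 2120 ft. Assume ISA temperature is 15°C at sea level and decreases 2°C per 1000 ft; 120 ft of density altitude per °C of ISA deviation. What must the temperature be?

Density altitude − pressure altitude = 2120 − 2000 = +120 ft.
At 120 ft/°C that is an ISA deviation of 120/120 = +1°C.
ISA temperature at 2000 ft = 15 − 2 × (2000/1000) = 11°C.
OAT = ISA + deviation = 11 + (+1) = 12°C.

12°C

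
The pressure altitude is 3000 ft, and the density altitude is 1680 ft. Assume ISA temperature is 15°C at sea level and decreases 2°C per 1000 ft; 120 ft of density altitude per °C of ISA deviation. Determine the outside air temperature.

-2°C

Density altitude − pressure altitude = 1680 − 3000 = -1320 ft.
At 120 ft/°C that is an ISA deviation of -1320/120 = -11°C.
ISA temperature at 3000 ft = 15 − 2 × (3000/1000) = 9°C.
OAT = ISA + deviation = 9 + (-11) = -2°C.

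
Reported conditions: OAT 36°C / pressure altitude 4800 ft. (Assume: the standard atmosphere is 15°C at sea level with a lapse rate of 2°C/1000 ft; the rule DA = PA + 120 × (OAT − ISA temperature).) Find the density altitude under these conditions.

ISA temperature at 4800 ft = 15 − 2 × (4800/1000) = 5.4°C.
ISA deviation = 36 − 5.4 = +30.6°C.
Density altitude = 4800 + 120 × (30.6) = 4800 + (+3672) = 8472 ft.

8472 ft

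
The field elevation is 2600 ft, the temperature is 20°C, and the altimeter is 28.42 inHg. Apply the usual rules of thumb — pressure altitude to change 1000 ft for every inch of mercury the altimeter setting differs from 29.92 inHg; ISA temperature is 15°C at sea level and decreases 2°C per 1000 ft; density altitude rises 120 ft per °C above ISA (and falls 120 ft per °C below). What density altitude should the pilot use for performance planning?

5684 ft

Pressure altitude = 2600 + (29.92 − 28.42) × 1000 = 2600 + (+1500) = 4100 ft.
ISA temperature at 4100 ft = 15 − 2 × (4100/1000) = 6.8°C.
ISA deviation = 20 − 6.8 = +13.2°C.
Density altitude = 4100 + 120 × (13.2) = 5684 ft.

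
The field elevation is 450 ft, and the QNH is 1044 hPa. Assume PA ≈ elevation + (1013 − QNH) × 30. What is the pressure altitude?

-480 ft

Pressure correction = (1013 − 1044) × 30 = -930 ft.
Pressure altitude = 450 + (-930) = -480 ft.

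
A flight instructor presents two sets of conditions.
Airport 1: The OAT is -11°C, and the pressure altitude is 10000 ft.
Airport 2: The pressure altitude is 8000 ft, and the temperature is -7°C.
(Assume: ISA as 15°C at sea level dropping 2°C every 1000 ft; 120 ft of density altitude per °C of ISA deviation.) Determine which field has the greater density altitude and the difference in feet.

Airport 1 by 2000 ft

Airport 1: ISA temp = -5°C, deviation -6°C, DA = 10000 + 120 × (-6) = 9280 ft.
Airport 2: ISA temp = -1°C, deviation -6°C, DA = 8000 + 120 × (-6) = 7280 ft.
Airport 1 is higher by 9280 − 7280 = 2000 ft.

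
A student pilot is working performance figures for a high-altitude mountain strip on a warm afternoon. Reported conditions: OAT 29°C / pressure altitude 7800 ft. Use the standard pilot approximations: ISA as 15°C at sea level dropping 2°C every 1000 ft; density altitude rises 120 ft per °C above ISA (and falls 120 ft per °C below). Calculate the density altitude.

ISA temperature at 7800 ft = 15 − 2 × (7800/1000) = -0.6°C.
ISA deviation = 29 − (-0.6) = +29.6°C.
Density altitude = 7800 + 120 × (29.6) = 7800 + (+3552) = 11352 ft.

11352 ft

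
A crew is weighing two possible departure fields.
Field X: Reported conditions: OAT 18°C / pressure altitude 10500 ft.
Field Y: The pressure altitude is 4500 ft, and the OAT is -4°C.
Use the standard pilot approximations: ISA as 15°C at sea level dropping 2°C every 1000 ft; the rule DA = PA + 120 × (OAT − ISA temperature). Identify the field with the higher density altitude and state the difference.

Field X by 10080 ft

Field X: ISA temp = -6°C, deviation +24°C, DA = 10500 + 120 × 24 = 13380 ft.
Field Y: ISA temp = 6°C, deviation -10°C, DA = 4500 + 120 × (-10) = 3300 ft.
Field X is higher by 13380 − 3300 = 10080 ft.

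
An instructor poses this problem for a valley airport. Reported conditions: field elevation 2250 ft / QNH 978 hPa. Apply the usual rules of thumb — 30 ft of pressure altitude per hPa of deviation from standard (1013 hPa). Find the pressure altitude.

Pressure correction = (1013 − 978) × 30 = +1050 ft.
Pressure altitude = 2250 + (+1050) = 3300 ft.

3300 ft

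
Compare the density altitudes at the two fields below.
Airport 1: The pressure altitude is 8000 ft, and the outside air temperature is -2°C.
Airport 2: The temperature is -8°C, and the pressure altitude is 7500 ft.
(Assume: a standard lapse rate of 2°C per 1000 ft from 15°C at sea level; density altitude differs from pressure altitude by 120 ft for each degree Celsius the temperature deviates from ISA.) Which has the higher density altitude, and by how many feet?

Airport 1: ISA temp = -1°C, deviation -1°C, DA = 8000 + 120 × (-1) = 7880 ft.
Airport 2: ISA temp = 0°C, deviation -8°C, DA = 7500 + 120 × (-8) = 6540 ft.
Airport 1 is higher by 7880 − 6540 = 1340 ft.

Airport 1 by 1340 ft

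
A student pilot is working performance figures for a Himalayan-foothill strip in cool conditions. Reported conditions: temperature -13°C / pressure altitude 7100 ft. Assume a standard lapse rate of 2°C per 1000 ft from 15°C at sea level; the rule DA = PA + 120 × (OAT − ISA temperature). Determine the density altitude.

5444 ft

ISA temperature at 7100 ft = 15 − 2 × (7100/1000) = 0.8°C.
ISA deviation = -13 − 0.8 = -13.8°C.
Density altitude = 7100 + 120 × (-13.8) = 7100 + (-1656) = 5444 ft.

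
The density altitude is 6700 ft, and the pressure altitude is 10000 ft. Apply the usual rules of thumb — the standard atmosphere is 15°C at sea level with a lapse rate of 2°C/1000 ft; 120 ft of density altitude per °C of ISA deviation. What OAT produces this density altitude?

Density altitude − pressure altitude = 6700 − 10000 = -3300 ft.
At 120 ft/°C that is an ISA deviation of -3300/120 = -27.5°C.
ISA temperature at 10000 ft = 15 − 2 × (10000/1000) = -5°C.
OAT = ISA + deviation = -5 + (-27.5) = -32.5°C.

-32.5°C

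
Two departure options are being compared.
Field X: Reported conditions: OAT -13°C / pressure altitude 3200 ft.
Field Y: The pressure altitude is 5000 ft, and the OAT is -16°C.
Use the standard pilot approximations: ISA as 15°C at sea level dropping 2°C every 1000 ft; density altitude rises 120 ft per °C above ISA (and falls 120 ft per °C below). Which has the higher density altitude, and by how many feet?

Field Y by 1872 ft

Field X: ISA temp = 8.6°C, deviation -21.6°C, DA = 3200 + 120 × (-21.6) = 608 ft.
Field Y: ISA temp = 5°C, deviation -21°C, DA = 5000 + 120 × (-21) = 2480 ft.
Field Y is higher by 2480 − 608 = 1872 ft.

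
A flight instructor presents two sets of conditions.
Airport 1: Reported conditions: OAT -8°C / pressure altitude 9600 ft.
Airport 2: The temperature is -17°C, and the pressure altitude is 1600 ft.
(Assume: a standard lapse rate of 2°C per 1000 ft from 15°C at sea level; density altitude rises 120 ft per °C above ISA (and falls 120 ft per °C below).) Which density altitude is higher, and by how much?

Airport 1 by 11000 ft

Airport 1: ISA temp = -4.2°C, deviation -3.8°C, DA = 9600 + 120 × (-3.8) = 9144 ft.
Airport 2: ISA temp = 11.8°C, deviation -28.8°C, DA = 1600 + 120 × (-28.8) = -1856 ft.
Airport 1 is higher by 9144 − (-1856) = 11000 ft.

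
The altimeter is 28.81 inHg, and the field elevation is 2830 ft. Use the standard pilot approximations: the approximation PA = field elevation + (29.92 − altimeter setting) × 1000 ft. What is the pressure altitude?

Pressure correction = (29.92 − 28.81) × 1000 = +1110 ft.
Pressure altitude = 2830 + (+1110) = 3940 ft.

3940 ft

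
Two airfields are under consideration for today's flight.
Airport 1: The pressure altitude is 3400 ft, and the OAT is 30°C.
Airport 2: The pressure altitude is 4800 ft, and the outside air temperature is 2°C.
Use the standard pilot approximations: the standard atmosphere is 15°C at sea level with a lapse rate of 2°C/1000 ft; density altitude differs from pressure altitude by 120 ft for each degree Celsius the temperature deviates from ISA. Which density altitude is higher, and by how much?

Airport 1 by 1624 ft

Airport 1: ISA temp = 8.2°C, deviation +21.8°C, DA = 3400 + 120 × 21.8 = 6016 ft.
Airport 2: ISA temp = 5.4°C, deviation -3.4°C, DA = 4800 + 120 × (-3.4) = 4392 ft.
Airport 1 is higher by 6016 − 4392 = 1624 ft.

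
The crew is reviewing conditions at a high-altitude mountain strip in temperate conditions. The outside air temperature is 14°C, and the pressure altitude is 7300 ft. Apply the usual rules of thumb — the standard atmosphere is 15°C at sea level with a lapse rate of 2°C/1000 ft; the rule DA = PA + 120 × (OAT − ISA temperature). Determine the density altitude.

8932 ft

ISA temperature at 7300 ft = 15 − 2 × (7300/1000) = 0.4°C.
ISA deviation = 14 − 0.4 = +13.6°C.
Density altitude = 7300 + 120 × (13.6) = 7300 + (+1632) = 8932 ft.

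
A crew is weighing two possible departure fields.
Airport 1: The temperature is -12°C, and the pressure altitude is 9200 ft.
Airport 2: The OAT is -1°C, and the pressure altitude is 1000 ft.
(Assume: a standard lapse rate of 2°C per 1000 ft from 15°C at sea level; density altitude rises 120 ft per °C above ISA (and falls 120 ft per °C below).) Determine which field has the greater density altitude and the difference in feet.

Airport 1 by 8848 ft

Airport 1: ISA temp = -3.4°C, deviation -8.6°C, DA = 9200 + 120 × (-8.6) = 8168 ft.
Airport 2: ISA temp = 13°C, deviation -14°C, DA = 1000 + 120 × (-14) = -680 ft.
Airport 1 is higher by 8168 − (-680) = 8848 ft.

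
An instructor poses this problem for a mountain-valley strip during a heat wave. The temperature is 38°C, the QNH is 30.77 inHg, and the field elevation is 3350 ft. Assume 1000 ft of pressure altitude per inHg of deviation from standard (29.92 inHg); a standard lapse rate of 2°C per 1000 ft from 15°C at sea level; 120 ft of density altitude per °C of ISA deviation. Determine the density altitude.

Pressure altitude = 3350 + (29.92 − 30.77) × 1000 = 3350 + (-850) = 2500 ft.
ISA temperature at 2500 ft = 15 − 2 × (2500/1000) = 10°C.
ISA deviation = 38 − 10 = +28°C.
Density altitude = 2500 + 120 × (28) = 5860 ft.

5860 ft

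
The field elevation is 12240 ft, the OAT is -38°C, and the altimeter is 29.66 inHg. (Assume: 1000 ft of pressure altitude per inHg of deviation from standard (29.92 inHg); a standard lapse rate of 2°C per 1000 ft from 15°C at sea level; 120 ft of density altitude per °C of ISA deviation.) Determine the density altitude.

Pressure altitude = 12240 + (29.92 − 29.66) × 1000 = 12240 + (+260) = 12500 ft.
ISA temperature at 12500 ft = 15 − 2 × (12500/1000) = -10°C.
ISA deviation = -38 − (-10) = -28°C.
Density altitude = 12500 + 120 × (-28) = 9140 ft.

9140 ft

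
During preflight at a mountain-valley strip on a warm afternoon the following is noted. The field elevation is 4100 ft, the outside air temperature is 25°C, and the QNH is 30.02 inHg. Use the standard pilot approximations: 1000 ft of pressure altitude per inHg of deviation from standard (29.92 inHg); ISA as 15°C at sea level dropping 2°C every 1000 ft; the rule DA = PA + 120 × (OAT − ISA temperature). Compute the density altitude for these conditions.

6160 ft

Pressure altitude = 4100 + (29.92 − 30.02) × 1000 = 4100 + (-100) = 4000 ft.
ISA temperature at 4000 ft = 15 − 2 × (4000/1000) = 7°C.
ISA deviation = 25 − 7 = +18°C.
Density altitude = 4000 + 120 × (18) = 6160 ft.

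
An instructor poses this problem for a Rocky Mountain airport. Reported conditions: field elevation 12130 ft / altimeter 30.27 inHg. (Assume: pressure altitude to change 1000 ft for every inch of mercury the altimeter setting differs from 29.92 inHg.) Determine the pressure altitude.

Pressure correction = (29.92 − 30.27) × 1000 = -350 ft.
Pressure altitude = 12130 + (-350) = 11780 ft.

11780 ft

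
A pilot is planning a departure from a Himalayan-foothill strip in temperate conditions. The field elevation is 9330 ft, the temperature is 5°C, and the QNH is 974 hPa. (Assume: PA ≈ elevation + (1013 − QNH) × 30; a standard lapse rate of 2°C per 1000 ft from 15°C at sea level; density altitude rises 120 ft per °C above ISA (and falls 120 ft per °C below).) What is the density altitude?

Pressure altitude = 9330 + (1013 − 974) × 30 = 9330 + (+1170) = 10500 ft.
ISA temperature at 10500 ft = 15 − 2 × (10500/1000) = -6°C.
ISA deviation = 5 − (-6) = +11°C.
Density altitude = 10500 + 120 × (11) = 11820 ft.

11820 ft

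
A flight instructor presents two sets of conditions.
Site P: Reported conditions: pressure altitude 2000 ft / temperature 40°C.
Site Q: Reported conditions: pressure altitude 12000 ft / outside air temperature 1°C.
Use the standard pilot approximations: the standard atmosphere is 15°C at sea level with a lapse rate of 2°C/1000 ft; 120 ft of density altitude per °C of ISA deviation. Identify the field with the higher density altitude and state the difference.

Site Q by 7720 ft

Site P: ISA temp = 11°C, deviation +29°C, DA = 2000 + 120 × 29 = 5480 ft.
Site Q: ISA temp = -9°C, deviation +10°C, DA = 12000 + 120 × 10 = 13200 ft.
Site Q is higher by 13200 − 5480 = 7720 ft.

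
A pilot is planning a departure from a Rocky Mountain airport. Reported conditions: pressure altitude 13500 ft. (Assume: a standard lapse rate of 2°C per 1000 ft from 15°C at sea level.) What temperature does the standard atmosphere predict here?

-12°C

ISA temperature = 15 − 2 × (13500/1000) = 15 − 27 = -12°C.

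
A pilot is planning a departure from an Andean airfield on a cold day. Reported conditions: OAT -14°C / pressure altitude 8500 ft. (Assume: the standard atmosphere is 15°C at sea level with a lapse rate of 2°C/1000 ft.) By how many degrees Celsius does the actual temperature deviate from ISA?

ISA temperature at 8500 ft = 15 − 2 × (8500/1000) = -2°C.
Deviation = OAT − ISA = -14 − (-2) = -12°C.

ISA-12°C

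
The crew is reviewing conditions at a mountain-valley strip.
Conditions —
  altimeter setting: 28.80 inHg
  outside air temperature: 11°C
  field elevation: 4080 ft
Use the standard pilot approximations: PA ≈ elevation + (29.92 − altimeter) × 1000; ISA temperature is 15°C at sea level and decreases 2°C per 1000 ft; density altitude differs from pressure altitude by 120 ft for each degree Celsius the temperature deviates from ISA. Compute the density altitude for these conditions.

Pressure altitude = 4080 + (29.92 − 28.80) × 1000 = 4080 + (+1120) = 5200 ft.
ISA temperature at 5200 ft = 15 − 2 × (5200/1000) = 4.6°C.
ISA deviation = 11 − 4.6 = +6.4°C.
Density altitude = 5200 + 120 × (6.4) = 5968 ft.

5968 ft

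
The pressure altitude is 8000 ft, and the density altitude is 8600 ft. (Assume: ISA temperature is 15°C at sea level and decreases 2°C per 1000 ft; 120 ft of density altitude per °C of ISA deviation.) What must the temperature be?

4°C

Density altitude − pressure altitude = 8600 − 8000 = +600 ft.
At 120 ft/°C that is an ISA deviation of 600/120 = +5°C.
ISA temperature at 8000 ft = 15 − 2 × (8000/1000) = -1°C.
OAT = ISA + deviation = -1 + (+5) = 4°C.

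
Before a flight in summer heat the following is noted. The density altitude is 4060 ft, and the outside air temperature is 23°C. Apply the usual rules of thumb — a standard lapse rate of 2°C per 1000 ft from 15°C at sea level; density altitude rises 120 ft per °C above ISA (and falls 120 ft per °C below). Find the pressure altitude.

2500 ft

DA = PA + 120 × (OAT − (15 − 2·PA/1000)) = PA + 120·OAT − 1800 + 0.24·PA = 1.24·PA + 120·OAT − 1800.
So 1.24·PA = 4060 − 120 × 23 + 1800 = 3100.
PA = 3100 / 1.24 = 2500 ft.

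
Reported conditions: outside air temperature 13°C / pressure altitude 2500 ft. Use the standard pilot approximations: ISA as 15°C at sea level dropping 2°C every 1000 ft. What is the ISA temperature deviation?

ISA+3°C

ISA temperature at 2500 ft = 15 − 2 × (2500/1000) = 10°C.
Deviation = OAT − ISA = 13 − 10 = +3°C.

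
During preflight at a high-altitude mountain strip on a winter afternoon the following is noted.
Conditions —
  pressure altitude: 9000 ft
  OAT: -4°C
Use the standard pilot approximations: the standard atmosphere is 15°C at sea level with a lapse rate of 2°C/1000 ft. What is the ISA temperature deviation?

ISA temperature at 9000 ft = 15 − 2 × (9000/1000) = -3°C.
Deviation = OAT − ISA = -4 − (-3) = -1°C.

ISA-1°C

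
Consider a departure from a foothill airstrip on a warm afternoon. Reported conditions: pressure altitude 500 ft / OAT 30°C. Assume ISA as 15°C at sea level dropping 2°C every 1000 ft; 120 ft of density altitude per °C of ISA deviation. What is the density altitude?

ISA temperature at 500 ft = 15 − 2 × (500/1000) = 14°C.
ISA deviation = 30 − 14 = +16°C.
Density altitude = 500 + 120 × (16) = 500 + (+1920) = 2420 ft.

2420 ft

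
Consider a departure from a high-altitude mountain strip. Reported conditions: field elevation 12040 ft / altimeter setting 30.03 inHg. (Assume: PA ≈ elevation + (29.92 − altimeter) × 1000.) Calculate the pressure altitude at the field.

11930 ft

Pressure correction = (29.92 − 30.03) × 1000 = -110 ft.
Pressure altitude = 12040 + (-110) = 11930 ft.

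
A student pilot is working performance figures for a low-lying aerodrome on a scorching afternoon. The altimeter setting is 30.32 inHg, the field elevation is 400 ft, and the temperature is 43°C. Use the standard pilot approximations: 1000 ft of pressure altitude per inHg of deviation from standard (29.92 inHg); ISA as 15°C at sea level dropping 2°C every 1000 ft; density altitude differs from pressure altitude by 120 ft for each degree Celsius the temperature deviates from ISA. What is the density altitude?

Pressure altitude = 400 + (29.92 − 30.32) × 1000 = 400 + (-400) = 0 ft.
ISA temperature at 0 ft = 15 − 2 × (0/1000) = 15°C.
ISA deviation = 43 − 15 = +28°C.
Density altitude = 0 + 120 × (28) = 3360 ft.

3360 ft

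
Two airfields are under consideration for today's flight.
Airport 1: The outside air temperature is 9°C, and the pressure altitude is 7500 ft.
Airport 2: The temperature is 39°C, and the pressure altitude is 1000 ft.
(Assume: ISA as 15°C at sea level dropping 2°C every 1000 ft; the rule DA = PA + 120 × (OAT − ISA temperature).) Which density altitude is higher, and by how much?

Airport 1 by 4460 ft

Airport 1: ISA temp = 0°C, deviation +9°C, DA = 7500 + 120 × 9 = 8580 ft.
Airport 2: ISA temp = 13°C, deviation +26°C, DA = 1000 + 120 × 26 = 4120 ft.
Airport 1 is higher by 8580 − 4120 = 4460 ft.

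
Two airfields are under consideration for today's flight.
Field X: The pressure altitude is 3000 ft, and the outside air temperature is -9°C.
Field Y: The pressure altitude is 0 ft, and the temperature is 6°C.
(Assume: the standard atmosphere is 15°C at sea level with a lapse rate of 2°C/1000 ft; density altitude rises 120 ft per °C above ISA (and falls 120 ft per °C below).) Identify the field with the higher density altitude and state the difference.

Field X: ISA temp = 9°C, deviation -18°C, DA = 3000 + 120 × (-18) = 840 ft.
Field Y: ISA temp = 15°C, deviation -9°C, DA = 0 + 120 × (-9) = -1080 ft.
Field X is higher by 840 − (-1080) = 1920 ft.

Field X by 1920 ft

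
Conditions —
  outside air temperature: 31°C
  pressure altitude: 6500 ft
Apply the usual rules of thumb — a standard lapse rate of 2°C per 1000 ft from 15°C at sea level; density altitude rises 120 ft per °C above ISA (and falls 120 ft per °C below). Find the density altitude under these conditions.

9980 ft

ISA temperature at 6500 ft = 15 − 2 × (6500/1000) = 2°C.
ISA deviation = 31 − 2 = +29°C.
Density altitude = 6500 + 120 × (29) = 6500 + (+3480) = 9980 ft.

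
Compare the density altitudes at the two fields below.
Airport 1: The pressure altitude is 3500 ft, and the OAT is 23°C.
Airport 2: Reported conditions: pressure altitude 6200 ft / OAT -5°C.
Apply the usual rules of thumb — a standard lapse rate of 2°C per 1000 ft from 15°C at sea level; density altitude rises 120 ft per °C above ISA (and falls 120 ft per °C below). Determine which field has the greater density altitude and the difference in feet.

Airport 1: ISA temp = 8°C, deviation +15°C, DA = 3500 + 120 × 15 = 5300 ft.
Airport 2: ISA temp = 2.6°C, deviation -7.6°C, DA = 6200 + 120 × (-7.6) = 5288 ft.
Airport 1 is higher by 5300 − 5288 = 12 ft.

Airport 1 by 12 ft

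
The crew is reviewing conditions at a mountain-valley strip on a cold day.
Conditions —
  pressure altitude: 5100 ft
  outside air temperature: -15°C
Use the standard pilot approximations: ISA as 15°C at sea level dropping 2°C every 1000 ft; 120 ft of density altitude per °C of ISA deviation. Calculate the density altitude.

2724 ft

ISA temperature at 5100 ft = 15 − 2 × (5100/1000) = 4.8°C.
ISA deviation = -15 − 4.8 = -19.8°C.
Density altitude = 5100 + 120 × (-19.8) = 5100 + (-2376) = 2724 ft.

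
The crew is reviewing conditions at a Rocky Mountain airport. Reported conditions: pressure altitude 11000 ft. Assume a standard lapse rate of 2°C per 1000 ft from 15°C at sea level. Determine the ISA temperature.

ISA temperature = 15 − 2 × (11000/1000) = 15 − 22 = -7°C.

-7°C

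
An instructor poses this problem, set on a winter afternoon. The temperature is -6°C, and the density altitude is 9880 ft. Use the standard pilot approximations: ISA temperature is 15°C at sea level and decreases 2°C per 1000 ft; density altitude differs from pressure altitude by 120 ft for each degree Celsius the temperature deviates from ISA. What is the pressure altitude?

DA = PA + 120 × (OAT − (15 − 2·PA/1000)) = PA + 120·OAT − 1800 + 0.24·PA = 1.24·PA + 120·OAT − 1800.
So 1.24·PA = 9880 − 120 × (-6) + 1800 = 12400.
PA = 12400 / 1.24 = 10000 ft.

10000 ft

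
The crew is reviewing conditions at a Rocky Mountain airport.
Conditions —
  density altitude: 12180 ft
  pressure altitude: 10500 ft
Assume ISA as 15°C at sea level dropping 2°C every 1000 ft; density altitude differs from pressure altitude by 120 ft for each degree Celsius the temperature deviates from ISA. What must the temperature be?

Density altitude − pressure altitude = 12180 − 10500 = +1680 ft.
At 120 ft/°C that is an ISA deviation of 1680/120 = +14°C.
ISA temperature at 10500 ft = 15 − 2 × (10500/1000) = -6°C.
OAT = ISA + deviation = -6 + (+14) = 8°C.

8°C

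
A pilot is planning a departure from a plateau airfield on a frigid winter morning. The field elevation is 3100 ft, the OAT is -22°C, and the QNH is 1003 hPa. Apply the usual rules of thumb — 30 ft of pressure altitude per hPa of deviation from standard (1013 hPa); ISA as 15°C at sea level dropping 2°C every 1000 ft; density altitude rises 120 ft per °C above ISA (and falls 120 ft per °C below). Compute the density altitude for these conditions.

-224 ft

Pressure altitude = 3100 + (1013 − 1003) × 30 = 3100 + (+300) = 3400 ft.
ISA temperature at 3400 ft = 15 − 2 × (3400/1000) = 8.2°C.
ISA deviation = -22 − 8.2 = -30.2°C.
Density altitude = 3400 + 120 × (-30.2) = -224 ft.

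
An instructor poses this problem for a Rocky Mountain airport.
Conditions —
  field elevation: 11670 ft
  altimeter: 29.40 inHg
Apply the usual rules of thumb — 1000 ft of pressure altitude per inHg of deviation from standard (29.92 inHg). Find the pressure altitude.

12190 ft

Pressure correction = (29.92 − 29.40) × 1000 = +520 ft.
Pressure altitude = 11670 + (+520) = 12190 ft.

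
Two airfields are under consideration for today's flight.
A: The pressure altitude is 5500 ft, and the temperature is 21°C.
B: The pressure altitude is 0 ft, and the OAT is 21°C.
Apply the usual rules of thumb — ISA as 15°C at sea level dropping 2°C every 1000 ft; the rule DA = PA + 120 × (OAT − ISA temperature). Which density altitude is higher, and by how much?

A: ISA temp = 4°C, deviation +17°C, DA = 5500 + 120 × 17 = 7540 ft.
B: ISA temp = 15°C, deviation +6°C, DA = 0 + 120 × 6 = 720 ft.
A is higher by 7540 − 720 = 6820 ft.

A by 6820 ft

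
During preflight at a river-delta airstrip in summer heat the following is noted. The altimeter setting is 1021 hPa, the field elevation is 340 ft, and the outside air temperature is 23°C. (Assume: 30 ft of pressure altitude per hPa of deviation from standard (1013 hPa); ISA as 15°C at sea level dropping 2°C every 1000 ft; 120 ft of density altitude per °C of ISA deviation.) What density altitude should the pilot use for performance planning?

Pressure altitude = 340 + (1013 − 1021) × 30 = 340 + (-240) = 100 ft.
ISA temperature at 100 ft = 15 − 2 × (100/1000) = 14.8°C.
ISA deviation = 23 − 14.8 = +8.2°C.
Density altitude = 100 + 120 × (8.2) = 1084 ft.

1084 ft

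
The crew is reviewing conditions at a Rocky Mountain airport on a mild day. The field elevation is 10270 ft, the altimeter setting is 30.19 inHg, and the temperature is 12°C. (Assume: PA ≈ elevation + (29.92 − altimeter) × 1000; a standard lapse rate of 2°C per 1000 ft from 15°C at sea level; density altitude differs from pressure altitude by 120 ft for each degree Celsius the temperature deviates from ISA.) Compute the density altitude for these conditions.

Pressure altitude = 10270 + (29.92 − 30.19) × 1000 = 10270 + (-270) = 10000 ft.
ISA temperature at 10000 ft = 15 − 2 × (10000/1000) = -5°C.
ISA deviation = 12 − (-5) = +17°C.
Density altitude = 10000 + 120 × (17) = 12040 ft.

12040 ft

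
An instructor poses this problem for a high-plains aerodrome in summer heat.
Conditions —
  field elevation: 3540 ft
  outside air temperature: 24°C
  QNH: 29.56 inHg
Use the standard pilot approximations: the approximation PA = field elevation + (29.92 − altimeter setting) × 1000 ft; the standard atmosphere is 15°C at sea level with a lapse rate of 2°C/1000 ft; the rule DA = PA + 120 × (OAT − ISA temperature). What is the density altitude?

Pressure altitude = 3540 + (29.92 − 29.56) × 1000 = 3540 + (+360) = 3900 ft.
ISA temperature at 3900 ft = 15 − 2 × (3900/1000) = 7.2°C.
ISA deviation = 24 − 7.2 = +16.8°C.
Density altitude = 3900 + 120 × (16.8) = 5916 ft.

5916 ft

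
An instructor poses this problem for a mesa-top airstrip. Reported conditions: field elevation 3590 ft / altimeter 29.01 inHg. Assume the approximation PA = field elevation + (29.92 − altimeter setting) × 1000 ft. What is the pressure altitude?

4500 ft

Pressure correction = (29.92 − 29.01) × 1000 = +910 ft.
Pressure altitude = 3590 + (+910) = 4500 ft.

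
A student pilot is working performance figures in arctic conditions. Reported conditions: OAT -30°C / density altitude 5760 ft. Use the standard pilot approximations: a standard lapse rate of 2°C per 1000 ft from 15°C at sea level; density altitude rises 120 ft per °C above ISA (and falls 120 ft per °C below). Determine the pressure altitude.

DA = PA + 120 × (OAT − (15 − 2·PA/1000)) = PA + 120·OAT − 1800 + 0.24·PA = 1.24·PA + 120·OAT − 1800.
So 1.24·PA = 5760 − 120 × (-30) + 1800 = 11160.
PA = 11160 / 1.24 = 9000 ft.

9000 ft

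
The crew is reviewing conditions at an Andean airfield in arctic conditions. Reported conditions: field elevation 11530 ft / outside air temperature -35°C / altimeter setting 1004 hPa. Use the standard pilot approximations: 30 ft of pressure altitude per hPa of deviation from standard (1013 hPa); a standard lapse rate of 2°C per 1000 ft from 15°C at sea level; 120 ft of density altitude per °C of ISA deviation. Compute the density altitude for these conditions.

8632 ft

Pressure altitude = 11530 + (1013 − 1004) × 30 = 11530 + (+270) = 11800 ft.
ISA temperature at 11800 ft = 15 − 2 × (11800/1000) = -8.6°C.
ISA deviation = -35 − (-8.6) = -26.4°C.
Density altitude = 11800 + 120 × (-26.4) = 8632 ft.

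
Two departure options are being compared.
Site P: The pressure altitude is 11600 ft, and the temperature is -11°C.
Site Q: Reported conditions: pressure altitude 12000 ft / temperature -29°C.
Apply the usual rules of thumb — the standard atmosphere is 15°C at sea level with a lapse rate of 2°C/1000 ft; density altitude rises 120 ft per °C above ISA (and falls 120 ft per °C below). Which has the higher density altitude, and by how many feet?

Site P: ISA temp = -8.2°C, deviation -2.8°C, DA = 11600 + 120 × (-2.8) = 11264 ft.
Site Q: ISA temp = -9°C, deviation -20°C, DA = 12000 + 120 × (-20) = 9600 ft.
Site P is higher by 11264 − 9600 = 1664 ft.

Site P by 1664 ft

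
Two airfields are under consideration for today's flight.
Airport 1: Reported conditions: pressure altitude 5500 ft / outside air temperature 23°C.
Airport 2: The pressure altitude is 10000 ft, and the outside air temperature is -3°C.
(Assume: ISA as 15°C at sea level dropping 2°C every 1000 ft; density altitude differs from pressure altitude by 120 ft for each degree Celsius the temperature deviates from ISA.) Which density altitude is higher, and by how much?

Airport 2 by 2460 ft

Airport 1: ISA temp = 4°C, deviation +19°C, DA = 5500 + 120 × 19 = 7780 ft.
Airport 2: ISA temp = -5°C, deviation +2°C, DA = 10000 + 120 × 2 = 10240 ft.
Airport 2 is higher by 10240 − 7780 = 2460 ft.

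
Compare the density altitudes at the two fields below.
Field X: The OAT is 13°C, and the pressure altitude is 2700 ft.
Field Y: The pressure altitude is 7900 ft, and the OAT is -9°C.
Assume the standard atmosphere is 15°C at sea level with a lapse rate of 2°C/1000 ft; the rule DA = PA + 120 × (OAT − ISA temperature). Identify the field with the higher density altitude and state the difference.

Field Y by 3808 ft

Field X: ISA temp = 9.6°C, deviation +3.4°C, DA = 2700 + 120 × 3.4 = 3108 ft.
Field Y: ISA temp = -0.8°C, deviation -8.2°C, DA = 7900 + 120 × (-8.2) = 6916 ft.
Field Y is higher by 6916 − 3108 = 3808 ft.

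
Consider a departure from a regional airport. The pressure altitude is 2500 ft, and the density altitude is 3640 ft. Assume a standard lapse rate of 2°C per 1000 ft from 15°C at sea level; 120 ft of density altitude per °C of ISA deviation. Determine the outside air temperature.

Density altitude − pressure altitude = 3640 − 2500 = +1140 ft.
At 120 ft/°C that is an ISA deviation of 1140/120 = +9.5°C.
ISA temperature at 2500 ft = 15 − 2 × (2500/1000) = 10°C.
OAT = ISA + deviation = 10 + (+9.5) = 19.5°C.

19.5°C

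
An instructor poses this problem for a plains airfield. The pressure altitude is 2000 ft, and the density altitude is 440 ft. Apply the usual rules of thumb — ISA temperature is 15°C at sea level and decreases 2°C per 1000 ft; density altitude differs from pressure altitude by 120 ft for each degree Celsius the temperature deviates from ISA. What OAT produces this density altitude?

Density altitude − pressure altitude = 440 − 2000 = -1560 ft.
At 120 ft/°C that is an ISA deviation of -1560/120 = -13°C.
ISA temperature at 2000 ft = 15 − 2 × (2000/1000) = 11°C.
OAT = ISA + deviation = 11 + (-13) = -2°C.

-2°C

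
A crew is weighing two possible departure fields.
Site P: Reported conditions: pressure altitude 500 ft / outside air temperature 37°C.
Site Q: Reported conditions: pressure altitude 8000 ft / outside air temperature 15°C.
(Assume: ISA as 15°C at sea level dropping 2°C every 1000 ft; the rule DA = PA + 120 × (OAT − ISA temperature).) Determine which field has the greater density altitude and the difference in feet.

Site Q by 6660 ft

Site P: ISA temp = 14°C, deviation +23°C, DA = 500 + 120 × 23 = 3260 ft.
Site Q: ISA temp = -1°C, deviation +16°C, DA = 8000 + 120 × 16 = 9920 ft.
Site Q is higher by 9920 − 3260 = 6660 ft.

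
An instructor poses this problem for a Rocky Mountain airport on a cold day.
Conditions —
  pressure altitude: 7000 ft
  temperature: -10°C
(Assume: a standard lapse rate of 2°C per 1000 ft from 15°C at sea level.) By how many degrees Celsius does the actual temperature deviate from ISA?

ISA temperature at 7000 ft = 15 − 2 × (7000/1000) = 1°C.
Deviation = OAT − ISA = -10 − 1 = -11°C.

ISA-11°C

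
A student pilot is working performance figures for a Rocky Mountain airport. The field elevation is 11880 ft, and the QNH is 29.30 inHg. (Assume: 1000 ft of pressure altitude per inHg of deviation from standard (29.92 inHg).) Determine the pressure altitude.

12500 ft

Pressure correction = (29.92 − 29.30) × 1000 = +620 ft.
Pressure altitude = 11880 + (+620) = 12500 ft.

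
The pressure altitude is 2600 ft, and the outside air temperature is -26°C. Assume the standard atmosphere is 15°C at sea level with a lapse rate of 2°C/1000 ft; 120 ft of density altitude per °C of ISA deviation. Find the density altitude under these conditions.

ISA temperature at 2600 ft = 15 − 2 × (2600/1000) = 9.8°C.
ISA deviation = -26 − 9.8 = -35.8°C.
Density altitude = 2600 + 120 × (-35.8) = 2600 + (-4296) = -1696 ft.

-1696 ft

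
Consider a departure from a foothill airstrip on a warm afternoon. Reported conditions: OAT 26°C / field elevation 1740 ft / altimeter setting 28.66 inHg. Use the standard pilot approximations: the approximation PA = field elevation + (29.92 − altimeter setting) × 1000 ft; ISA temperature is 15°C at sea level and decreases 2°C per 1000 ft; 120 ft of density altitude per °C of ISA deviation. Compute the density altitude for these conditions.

Pressure altitude = 1740 + (29.92 − 28.66) × 1000 = 1740 + (+1260) = 3000 ft.
ISA temperature at 3000 ft = 15 − 2 × (3000/1000) = 9°C.
ISA deviation = 26 − 9 = +17°C.
Density altitude = 3000 + 120 × (17) = 5040 ft.

5040 ft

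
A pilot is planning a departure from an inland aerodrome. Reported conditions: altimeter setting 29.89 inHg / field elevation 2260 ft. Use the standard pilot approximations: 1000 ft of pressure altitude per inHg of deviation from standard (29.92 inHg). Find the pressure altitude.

Pressure correction = (29.92 − 29.89) × 1000 = +30 ft.
Pressure altitude = 2260 + (+30) = 2290 ft.

2290 ft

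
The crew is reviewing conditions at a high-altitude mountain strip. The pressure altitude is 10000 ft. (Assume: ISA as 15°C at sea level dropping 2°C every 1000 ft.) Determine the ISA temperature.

ISA temperature = 15 − 2 × (10000/1000) = 15 − 20 = -5°C.

-5°C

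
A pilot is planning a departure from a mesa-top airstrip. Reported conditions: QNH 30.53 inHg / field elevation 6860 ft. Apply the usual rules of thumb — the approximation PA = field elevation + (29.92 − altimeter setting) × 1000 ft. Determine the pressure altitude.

Pressure correction = (29.92 − 30.53) × 1000 = -610 ft.
Pressure altitude = 6860 + (-610) = 6250 ft.

6250 ft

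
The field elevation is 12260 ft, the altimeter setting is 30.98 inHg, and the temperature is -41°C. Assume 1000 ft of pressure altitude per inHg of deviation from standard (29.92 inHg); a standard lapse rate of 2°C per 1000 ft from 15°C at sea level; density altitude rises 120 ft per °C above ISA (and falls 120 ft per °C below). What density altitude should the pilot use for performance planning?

Pressure altitude = 12260 + (29.92 − 30.98) × 1000 = 12260 + (-1060) = 11200 ft.
ISA temperature at 11200 ft = 15 − 2 × (11200/1000) = -7.4°C.
ISA deviation = -41 − (-7.4) = -33.6°C.
Density altitude = 11200 + 120 × (-33.6) = 7168 ft.

7168 ft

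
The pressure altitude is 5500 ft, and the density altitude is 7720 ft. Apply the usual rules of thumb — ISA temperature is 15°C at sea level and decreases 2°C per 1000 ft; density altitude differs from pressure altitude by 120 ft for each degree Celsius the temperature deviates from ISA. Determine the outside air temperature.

Density altitude − pressure altitude = 7720 − 5500 = +2220 ft.
At 120 ft/°C that is an ISA deviation of 2220/120 = +18.5°C.
ISA temperature at 5500 ft = 15 − 2 × (5500/1000) = 4°C.
OAT = ISA + deviation = 4 + (+18.5) = 22.5°C.

22.5°C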